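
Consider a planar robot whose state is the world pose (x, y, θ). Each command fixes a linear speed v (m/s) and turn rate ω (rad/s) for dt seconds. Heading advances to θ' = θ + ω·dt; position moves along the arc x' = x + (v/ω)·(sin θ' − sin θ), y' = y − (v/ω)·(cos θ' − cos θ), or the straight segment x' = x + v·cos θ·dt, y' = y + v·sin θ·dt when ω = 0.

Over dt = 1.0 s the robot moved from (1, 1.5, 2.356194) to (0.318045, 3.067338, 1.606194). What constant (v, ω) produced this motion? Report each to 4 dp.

v = 1.7500, ω = -0.7500

Δθ = 1.606194 − 2.356194 = -0.750000
ω = Δθ/dt = -0.750000/1.0 = -0.7500
R = −Δy/(cos θ' − cos θ) = -2.3333
v = R·ω = -2.3333·-0.7500 = 1.7500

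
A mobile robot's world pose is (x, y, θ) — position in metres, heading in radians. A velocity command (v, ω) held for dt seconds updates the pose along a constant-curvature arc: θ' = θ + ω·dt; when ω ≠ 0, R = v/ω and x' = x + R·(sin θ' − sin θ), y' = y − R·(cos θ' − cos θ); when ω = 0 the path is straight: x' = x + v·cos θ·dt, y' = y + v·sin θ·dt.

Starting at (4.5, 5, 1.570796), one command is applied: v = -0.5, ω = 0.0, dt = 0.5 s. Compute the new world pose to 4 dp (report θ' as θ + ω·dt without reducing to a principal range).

(4.5000, 4.7500, 1.5708)

θ' = 1.5708 + 0.0·0.5 = 1.5708
ω = 0 → straight: x' = 4.5 + -0.5·cos(1.5708)·0.5 = 4.5000
y' = 5 + -0.5·sin(1.5708)·0.5 = 4.7500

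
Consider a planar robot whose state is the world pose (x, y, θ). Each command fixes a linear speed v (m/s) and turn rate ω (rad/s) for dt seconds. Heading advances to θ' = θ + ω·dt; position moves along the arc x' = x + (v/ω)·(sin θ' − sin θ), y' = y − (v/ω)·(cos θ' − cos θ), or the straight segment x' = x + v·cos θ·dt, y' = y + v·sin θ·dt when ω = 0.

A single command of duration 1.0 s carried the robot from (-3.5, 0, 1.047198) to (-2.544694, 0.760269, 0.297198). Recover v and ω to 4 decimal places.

Δθ = 0.297198 − 1.047198 = -0.750000
ω = Δθ/dt = -0.750000/1.0 = -0.7500
R = Δx/(sin θ' − sin θ) = -1.6667
v = R·ω = -1.6667·-0.7500 = 1.2500

v = 1.2500, ω = -0.7500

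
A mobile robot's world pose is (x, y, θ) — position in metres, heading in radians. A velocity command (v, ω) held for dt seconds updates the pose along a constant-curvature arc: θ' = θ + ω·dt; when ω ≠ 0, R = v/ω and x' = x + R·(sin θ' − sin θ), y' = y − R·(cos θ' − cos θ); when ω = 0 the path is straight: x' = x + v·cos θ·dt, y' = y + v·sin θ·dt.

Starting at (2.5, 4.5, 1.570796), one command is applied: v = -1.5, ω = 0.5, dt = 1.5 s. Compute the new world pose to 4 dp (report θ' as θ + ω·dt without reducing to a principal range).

(3.3049, 2.4551, 2.3208)

θ' = 1.5708 + 0.5·1.5 = 2.3208
R = v/ω = -1.5/0.5 = -3.0000
x' = 2.5 + -3.0000·(sin 2.3208 − sin 1.5708) = 3.3049
y' = 4.5 − -3.0000·(cos 2.3208 − cos 1.5708) = 2.4551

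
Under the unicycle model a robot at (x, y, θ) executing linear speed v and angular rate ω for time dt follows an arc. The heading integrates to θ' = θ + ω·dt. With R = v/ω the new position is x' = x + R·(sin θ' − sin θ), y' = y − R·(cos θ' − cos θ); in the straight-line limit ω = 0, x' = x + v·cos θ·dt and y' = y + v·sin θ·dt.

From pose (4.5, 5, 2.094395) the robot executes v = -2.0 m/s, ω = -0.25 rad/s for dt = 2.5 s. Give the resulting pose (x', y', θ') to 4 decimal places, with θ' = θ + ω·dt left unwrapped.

θ' = 2.0944 + -0.25·2.5 = 1.4694
R = v/ω = -2.0/-0.25 = 8.0000
x' = 4.5 + 8.0000·(sin 1.4694 − sin 2.0944) = 5.5307
y' = 5 − 8.0000·(cos 1.4694 − cos 2.0944) = 0.1902

(5.5307, 0.1902, 1.4694)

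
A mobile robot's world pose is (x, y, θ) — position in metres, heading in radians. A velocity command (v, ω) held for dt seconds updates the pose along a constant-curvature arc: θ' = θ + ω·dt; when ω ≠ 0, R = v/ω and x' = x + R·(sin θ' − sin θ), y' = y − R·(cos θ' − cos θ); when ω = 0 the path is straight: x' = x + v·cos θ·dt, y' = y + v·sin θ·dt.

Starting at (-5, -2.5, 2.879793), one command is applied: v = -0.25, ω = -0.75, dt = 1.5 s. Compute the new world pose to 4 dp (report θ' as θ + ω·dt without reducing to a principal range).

(-4.7586, -2.7610, 1.7548)

θ' = 2.8798 + -0.75·1.5 = 1.7548
R = v/ω = -0.25/-0.75 = 0.3333
x' = -5 + 0.3333·(sin 1.7548 − sin 2.8798) = -4.7586
y' = -2.5 − 0.3333·(cos 1.7548 − cos 2.8798) = -2.7610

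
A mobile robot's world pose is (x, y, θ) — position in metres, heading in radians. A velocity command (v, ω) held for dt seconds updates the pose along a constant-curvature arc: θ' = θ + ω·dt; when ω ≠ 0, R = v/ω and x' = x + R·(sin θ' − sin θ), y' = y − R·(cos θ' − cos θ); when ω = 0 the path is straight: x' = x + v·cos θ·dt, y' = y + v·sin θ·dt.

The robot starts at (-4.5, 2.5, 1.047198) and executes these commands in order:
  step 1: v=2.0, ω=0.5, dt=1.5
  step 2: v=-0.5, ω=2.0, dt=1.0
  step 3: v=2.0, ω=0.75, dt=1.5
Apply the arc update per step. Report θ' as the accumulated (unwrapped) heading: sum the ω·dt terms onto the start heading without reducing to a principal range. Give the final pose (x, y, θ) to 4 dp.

step 1: θ'=1.7972 (R=4.0000) → pose (-4.0662, 5.3979, 1.7972)
step 2: θ'=3.7972 (R=-0.2500) → pose (-3.6702, 5.2558, 3.7972)
step 3: θ'=4.9222 (R=2.6667) → pose (-4.6526, 2.5866, 4.9222)

(-4.6526, 2.5866, 4.9222)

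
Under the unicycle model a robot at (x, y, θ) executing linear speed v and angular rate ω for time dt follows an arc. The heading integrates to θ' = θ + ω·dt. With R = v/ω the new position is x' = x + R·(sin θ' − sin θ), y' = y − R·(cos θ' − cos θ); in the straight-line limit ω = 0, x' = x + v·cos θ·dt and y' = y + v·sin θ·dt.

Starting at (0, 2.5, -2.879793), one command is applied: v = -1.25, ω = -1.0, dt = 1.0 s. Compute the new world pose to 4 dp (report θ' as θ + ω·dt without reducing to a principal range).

θ' = -2.8798 + -1.0·1.0 = -3.8798
R = v/ω = -1.25/-1.0 = 1.2500
x' = 0 + 1.2500·(sin -3.8798 − sin -2.8798) = 1.1647
y' = 2.5 − 1.2500·(cos -3.8798 − cos -2.8798) = 2.2172

(1.1647, 2.2172, -3.8798)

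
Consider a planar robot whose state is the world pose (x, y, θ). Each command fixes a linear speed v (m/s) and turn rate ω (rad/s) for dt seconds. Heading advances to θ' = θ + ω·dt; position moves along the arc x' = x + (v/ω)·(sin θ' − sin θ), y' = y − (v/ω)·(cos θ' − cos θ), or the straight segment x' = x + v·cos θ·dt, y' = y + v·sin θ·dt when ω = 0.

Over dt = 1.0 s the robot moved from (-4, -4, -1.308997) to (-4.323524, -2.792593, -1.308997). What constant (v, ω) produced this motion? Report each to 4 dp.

Δθ = -1.308997 − -1.308997 = 0.000000
ω = Δθ/dt = 0.000000/1.0 = 0.0000
ω = 0 → v = (Δx·cos θ + Δy·sin θ)/dt = -1.2500

v = -1.2500, ω = 0.0000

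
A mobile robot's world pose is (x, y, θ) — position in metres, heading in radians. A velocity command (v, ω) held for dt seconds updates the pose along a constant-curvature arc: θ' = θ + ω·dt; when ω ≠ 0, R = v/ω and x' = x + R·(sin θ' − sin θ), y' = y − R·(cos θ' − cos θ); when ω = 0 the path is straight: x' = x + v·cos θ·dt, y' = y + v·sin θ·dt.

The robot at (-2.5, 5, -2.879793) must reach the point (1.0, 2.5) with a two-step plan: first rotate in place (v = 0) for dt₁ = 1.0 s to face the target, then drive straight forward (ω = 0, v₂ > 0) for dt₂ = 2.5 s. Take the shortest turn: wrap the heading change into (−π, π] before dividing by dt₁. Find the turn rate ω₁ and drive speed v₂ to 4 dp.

ω₁ = 2.2595, v₂ = 1.7205

heading to target = atan2(2.5−5, 1−-2.5) = -0.6202
Δθ = wrap(-0.6202 − -2.8798) = 2.2595; ω₁ = Δθ/dt₁ = 2.2595
distance = √((1−-2.5)² + (2.5−5)²) = 4.3012; v₂ = distance/dt₂ = 1.7205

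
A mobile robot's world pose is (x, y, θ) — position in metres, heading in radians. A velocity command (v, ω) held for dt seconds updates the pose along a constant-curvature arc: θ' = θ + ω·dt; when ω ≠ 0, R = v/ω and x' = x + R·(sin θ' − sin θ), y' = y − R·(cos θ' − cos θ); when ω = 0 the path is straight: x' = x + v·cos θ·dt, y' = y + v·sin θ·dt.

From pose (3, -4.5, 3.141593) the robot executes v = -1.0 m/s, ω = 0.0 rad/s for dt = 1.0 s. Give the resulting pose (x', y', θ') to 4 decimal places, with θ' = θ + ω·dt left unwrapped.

(4.0000, -4.5000, 3.1416)

θ' = 3.1416 + 0.0·1.0 = 3.1416
ω = 0 → straight: x' = 3 + -1.0·cos(3.1416)·1.0 = 4.0000
y' = -4.5 + -1.0·sin(3.1416)·1.0 = -4.5000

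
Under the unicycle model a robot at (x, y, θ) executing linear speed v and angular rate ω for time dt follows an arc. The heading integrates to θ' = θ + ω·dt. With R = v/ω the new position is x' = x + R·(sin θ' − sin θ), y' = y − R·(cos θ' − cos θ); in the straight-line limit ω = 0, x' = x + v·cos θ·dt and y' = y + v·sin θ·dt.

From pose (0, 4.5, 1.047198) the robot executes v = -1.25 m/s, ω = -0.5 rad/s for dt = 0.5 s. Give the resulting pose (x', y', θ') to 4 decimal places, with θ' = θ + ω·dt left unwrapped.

(-0.3766, 4.0032, 0.7972)

θ' = 1.0472 + -0.5·0.5 = 0.7972
R = v/ω = -1.25/-0.5 = 2.5000
x' = 0 + 2.5000·(sin 0.7972 − sin 1.0472) = -0.3766
y' = 4.5 − 2.5000·(cos 0.7972 − cos 1.0472) = 4.0032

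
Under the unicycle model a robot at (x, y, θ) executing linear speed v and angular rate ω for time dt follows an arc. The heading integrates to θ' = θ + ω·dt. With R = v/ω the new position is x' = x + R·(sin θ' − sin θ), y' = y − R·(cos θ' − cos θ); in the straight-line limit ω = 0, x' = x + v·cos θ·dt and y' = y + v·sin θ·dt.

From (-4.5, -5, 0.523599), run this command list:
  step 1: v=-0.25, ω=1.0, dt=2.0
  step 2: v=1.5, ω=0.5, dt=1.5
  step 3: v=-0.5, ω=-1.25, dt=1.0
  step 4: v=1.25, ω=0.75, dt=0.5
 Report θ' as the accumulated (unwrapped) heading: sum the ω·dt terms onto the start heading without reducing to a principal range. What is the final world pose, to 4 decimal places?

step 1: θ'=2.5236 (R=-0.2500) → pose (-4.5199, -5.4203, 2.5236)
step 2: θ'=3.2736 (R=3.0000) → pose (-6.6529, -4.8915, 3.2736)
step 3: θ'=2.0236 (R=0.4000) → pose (-6.2406, -5.1130, 2.0236)
step 4: θ'=2.3986 (R=1.6667) → pose (-6.6118, -4.6148, 2.3986)

(-6.6118, -4.6148, 2.3986)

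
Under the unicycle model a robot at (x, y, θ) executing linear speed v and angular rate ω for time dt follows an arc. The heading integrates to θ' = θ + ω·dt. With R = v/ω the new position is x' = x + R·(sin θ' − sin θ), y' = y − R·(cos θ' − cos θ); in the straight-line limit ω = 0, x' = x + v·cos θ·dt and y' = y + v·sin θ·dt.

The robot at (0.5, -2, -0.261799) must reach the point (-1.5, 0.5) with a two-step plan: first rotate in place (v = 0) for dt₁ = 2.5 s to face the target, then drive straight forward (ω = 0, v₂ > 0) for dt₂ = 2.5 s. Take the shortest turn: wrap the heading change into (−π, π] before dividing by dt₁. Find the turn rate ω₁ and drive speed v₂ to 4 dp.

ω₁ = 1.0029, v₂ = 1.2806

heading to target = atan2(0.5−-2, -1.5−0.5) = 2.2455
Δθ = wrap(2.2455 − -0.2618) = 2.5073; ω₁ = Δθ/dt₁ = 1.0029
distance = √((-1.5−0.5)² + (0.5−-2)²) = 3.2016; v₂ = distance/dt₂ = 1.2806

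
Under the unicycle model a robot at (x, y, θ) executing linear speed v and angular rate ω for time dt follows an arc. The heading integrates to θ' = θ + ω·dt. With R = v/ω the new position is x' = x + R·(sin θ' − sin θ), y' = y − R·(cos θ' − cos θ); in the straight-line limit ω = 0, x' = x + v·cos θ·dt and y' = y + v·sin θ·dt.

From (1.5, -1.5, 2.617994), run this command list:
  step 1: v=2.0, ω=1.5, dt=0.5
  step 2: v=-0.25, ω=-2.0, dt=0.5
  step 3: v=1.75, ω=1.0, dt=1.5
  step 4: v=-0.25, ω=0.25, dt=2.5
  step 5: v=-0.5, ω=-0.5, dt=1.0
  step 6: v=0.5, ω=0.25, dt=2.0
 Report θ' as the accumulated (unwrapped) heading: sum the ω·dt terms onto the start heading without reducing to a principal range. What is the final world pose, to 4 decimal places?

(-1.6476, -1.2428, 4.4930)

step 1: θ'=3.3680 (R=1.3333) → pose (0.5340, -1.3554, 3.3680)
step 2: θ'=2.3680 (R=0.1250) → pose (0.6494, -1.3878, 2.3680)
step 3: θ'=3.8680 (R=1.7500) → pose (-1.7356, -1.3315, 3.8680)
step 4: θ'=4.4930 (R=-1.0000) → pose (-1.4238, -0.8016, 4.4930)
step 5: θ'=3.9930 (R=1.0000) → pose (-1.2000, -0.3603, 3.9930)
step 6: θ'=4.4930 (R=2.0000) → pose (-1.6476, -1.2428, 4.4930)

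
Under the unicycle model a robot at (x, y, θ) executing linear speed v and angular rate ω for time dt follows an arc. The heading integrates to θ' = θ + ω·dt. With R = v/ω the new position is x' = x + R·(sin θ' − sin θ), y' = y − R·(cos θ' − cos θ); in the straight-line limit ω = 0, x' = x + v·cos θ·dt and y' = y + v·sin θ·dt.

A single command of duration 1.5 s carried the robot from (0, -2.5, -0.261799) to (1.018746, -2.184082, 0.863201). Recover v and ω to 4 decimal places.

v = 0.7500, ω = 0.7500

Δθ = 0.863201 − -0.261799 = 1.125000
ω = Δθ/dt = 1.125000/1.5 = 0.7500
R = Δx/(sin θ' − sin θ) = 1.0000
v = R·ω = 1.0000·0.7500 = 0.7500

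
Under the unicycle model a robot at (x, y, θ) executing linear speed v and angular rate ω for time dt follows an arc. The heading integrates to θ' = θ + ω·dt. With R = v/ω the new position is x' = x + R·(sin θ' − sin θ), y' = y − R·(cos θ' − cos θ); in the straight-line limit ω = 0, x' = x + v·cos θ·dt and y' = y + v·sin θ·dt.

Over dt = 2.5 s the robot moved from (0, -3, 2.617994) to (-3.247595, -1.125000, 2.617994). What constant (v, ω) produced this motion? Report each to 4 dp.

Δθ = 2.617994 − 2.617994 = 0.000000
ω = Δθ/dt = 0.000000/2.5 = 0.0000
ω = 0 → v = (Δx·cos θ + Δy·sin θ)/dt = 1.5000

v = 1.5000, ω = 0.0000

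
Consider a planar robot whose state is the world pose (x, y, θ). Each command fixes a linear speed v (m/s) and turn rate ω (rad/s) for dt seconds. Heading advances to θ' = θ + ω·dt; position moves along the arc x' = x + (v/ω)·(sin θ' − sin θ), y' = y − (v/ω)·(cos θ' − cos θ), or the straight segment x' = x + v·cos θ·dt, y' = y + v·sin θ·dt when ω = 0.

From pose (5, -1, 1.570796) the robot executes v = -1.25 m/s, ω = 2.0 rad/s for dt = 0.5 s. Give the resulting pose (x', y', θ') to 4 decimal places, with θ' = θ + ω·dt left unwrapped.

(5.2873, -1.5259, 2.5708)

θ' = 1.5708 + 2.0·0.5 = 2.5708
R = v/ω = -1.25/2.0 = -0.6250
x' = 5 + -0.6250·(sin 2.5708 − sin 1.5708) = 5.2873
y' = -1 − -0.6250·(cos 2.5708 − cos 1.5708) = -1.5259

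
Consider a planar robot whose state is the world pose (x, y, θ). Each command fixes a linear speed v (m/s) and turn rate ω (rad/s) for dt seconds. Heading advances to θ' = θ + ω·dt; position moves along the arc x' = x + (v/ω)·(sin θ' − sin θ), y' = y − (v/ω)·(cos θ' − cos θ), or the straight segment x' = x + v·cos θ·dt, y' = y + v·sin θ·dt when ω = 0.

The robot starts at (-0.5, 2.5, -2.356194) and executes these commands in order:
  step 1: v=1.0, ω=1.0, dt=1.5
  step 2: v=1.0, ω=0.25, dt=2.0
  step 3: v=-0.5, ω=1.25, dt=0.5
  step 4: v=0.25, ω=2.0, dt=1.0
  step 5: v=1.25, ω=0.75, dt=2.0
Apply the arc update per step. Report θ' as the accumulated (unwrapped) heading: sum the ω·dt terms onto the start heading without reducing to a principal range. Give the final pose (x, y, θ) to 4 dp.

step 1: θ'=-0.8562 (R=1.0000) → pose (-0.5482, 1.1376, -0.8562)
step 2: θ'=-0.3562 (R=4.0000) → pose (1.0783, 0.0099, -0.3562)
step 3: θ'=0.2688 (R=-0.4000) → pose (0.8326, 0.0207, 0.2688)
step 4: θ'=2.2688 (R=0.1250) → pose (0.8952, 0.2215, 2.2688)
step 5: θ'=3.7688 (R=1.6667) → pose (-1.3598, 0.4998, 3.7688)

(-1.3598, 0.4998, 3.7688)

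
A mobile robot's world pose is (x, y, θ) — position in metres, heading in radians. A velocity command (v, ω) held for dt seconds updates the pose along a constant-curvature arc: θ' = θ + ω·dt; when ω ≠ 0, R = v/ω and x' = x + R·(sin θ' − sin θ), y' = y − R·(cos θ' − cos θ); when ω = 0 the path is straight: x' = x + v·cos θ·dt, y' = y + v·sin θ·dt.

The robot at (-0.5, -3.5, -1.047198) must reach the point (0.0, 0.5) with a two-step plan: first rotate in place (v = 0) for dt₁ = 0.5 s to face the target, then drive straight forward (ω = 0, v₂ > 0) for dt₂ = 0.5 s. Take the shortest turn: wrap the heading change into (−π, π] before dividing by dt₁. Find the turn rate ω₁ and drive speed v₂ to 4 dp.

heading to target = atan2(0.5−-3.5, 0−-0.5) = 1.4464
Δθ = wrap(1.4464 − -1.0472) = 2.4936; ω₁ = Δθ/dt₁ = 4.9873
distance = √((0−-0.5)² + (0.5−-3.5)²) = 4.0311; v₂ = distance/dt₂ = 8.0623

ω₁ = 4.9873, v₂ = 8.0623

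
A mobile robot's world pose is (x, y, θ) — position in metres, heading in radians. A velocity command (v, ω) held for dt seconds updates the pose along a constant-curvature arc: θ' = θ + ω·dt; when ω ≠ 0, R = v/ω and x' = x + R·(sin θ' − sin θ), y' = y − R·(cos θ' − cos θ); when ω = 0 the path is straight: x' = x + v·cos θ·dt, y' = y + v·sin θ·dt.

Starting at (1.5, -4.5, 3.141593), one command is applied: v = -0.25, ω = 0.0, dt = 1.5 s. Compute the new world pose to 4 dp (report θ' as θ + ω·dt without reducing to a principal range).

(1.8750, -4.5000, 3.1416)

θ' = 3.1416 + 0.0·1.5 = 3.1416
ω = 0 → straight: x' = 1.5 + -0.25·cos(3.1416)·1.5 = 1.8750
y' = -4.5 + -0.25·sin(3.1416)·1.5 = -4.5000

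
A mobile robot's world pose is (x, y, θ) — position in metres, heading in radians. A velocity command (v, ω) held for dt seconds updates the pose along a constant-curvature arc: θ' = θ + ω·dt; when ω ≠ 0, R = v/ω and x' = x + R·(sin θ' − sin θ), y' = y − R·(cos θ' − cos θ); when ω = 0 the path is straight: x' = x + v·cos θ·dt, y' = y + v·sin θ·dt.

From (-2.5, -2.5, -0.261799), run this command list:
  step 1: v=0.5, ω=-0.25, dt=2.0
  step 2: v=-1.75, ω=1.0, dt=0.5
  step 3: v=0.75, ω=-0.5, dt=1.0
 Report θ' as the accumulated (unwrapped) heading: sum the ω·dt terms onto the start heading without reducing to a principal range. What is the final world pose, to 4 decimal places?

step 1: θ'=-0.7618 (R=-2.0000) → pose (-1.6372, -2.9847, -0.7618)
step 2: θ'=-0.2618 (R=-1.7500) → pose (-2.3921, -2.5606, -0.2618)
step 3: θ'=-0.7618 (R=-1.5000) → pose (-1.7450, -2.9241, -0.7618)

(-1.7450, -2.9241, -0.7618)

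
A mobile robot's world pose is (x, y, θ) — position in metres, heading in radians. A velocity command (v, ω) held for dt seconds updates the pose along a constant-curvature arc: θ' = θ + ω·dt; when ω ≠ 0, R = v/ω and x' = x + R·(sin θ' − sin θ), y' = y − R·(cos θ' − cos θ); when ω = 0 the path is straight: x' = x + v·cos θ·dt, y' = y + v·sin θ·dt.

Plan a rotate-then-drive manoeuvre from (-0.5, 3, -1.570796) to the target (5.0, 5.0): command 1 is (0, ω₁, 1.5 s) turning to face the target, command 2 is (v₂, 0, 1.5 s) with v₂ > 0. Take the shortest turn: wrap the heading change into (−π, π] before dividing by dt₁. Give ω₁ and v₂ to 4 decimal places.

heading to target = atan2(5−3, 5−-0.5) = 0.3488
Δθ = wrap(0.3488 − -1.5708) = 1.9196; ω₁ = Δθ/dt₁ = 1.2797
distance = √((5−-0.5)² + (5−3)²) = 5.8523; v₂ = distance/dt₂ = 3.9016

ω₁ = 1.2797, v₂ = 3.9016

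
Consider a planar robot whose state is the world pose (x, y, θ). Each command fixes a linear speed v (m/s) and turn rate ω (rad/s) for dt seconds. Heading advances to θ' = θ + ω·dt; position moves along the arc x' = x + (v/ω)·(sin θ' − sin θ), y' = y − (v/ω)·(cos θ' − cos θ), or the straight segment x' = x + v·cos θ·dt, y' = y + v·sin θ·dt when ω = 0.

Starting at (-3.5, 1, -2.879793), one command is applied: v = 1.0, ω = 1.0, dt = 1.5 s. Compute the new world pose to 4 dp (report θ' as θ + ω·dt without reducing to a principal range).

θ' = -2.8798 + 1.0·1.5 = -1.3798
R = v/ω = 1.0/1.0 = 1.0000
x' = -3.5 + 1.0000·(sin -1.3798 − sin -2.8798) = -4.2230
y' = 1 − 1.0000·(cos -1.3798 − cos -2.8798) = -0.1558

(-4.2230, -0.1558, -1.3798)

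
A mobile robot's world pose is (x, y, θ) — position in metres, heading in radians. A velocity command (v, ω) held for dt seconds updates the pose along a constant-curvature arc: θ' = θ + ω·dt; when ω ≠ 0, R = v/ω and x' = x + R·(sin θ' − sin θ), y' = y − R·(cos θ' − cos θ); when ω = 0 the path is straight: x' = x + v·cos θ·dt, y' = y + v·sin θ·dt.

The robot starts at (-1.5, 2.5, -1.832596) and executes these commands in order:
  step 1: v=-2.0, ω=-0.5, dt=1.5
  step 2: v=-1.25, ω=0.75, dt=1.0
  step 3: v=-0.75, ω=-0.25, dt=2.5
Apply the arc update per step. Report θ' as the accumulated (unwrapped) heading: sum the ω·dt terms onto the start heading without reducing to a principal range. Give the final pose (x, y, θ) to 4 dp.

(1.9704, 7.3862, -2.4576)

step 1: θ'=-2.5826 (R=4.0000) → pose (0.2424, 4.8559, -2.5826)
step 2: θ'=-1.8326 (R=-1.6667) → pose (0.9683, 5.8375, -1.8326)
step 3: θ'=-2.4576 (R=3.0000) → pose (1.9704, 7.3862, -2.4576)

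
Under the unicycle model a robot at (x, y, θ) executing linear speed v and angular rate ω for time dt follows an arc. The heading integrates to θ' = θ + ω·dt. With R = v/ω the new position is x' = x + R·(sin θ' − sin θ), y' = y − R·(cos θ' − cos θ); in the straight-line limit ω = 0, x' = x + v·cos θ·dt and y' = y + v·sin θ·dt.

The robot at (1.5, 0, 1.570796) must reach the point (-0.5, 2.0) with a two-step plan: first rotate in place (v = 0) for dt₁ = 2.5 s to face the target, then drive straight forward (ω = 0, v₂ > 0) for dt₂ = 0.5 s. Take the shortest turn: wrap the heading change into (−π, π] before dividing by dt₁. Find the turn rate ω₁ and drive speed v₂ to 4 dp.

ω₁ = 0.3142, v₂ = 5.6569

heading to target = atan2(2−0, -0.5−1.5) = 2.3562
Δθ = wrap(2.3562 − 1.5708) = 0.7854; ω₁ = Δθ/dt₁ = 0.3142
distance = √((-0.5−1.5)² + (2−0)²) = 2.8284; v₂ = distance/dt₂ = 5.6569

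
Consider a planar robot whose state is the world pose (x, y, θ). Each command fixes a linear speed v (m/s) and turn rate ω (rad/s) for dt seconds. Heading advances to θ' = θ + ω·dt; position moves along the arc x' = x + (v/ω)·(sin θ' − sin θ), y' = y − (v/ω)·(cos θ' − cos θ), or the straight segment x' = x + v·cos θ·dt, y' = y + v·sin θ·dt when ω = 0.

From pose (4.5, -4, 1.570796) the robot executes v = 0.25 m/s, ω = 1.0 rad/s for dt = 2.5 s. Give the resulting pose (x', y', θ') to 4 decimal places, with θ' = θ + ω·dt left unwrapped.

θ' = 1.5708 + 1.0·2.5 = 4.0708
R = v/ω = 0.25/1.0 = 0.2500
x' = 4.5 + 0.2500·(sin 4.0708 − sin 1.5708) = 4.0497
y' = -4 − 0.2500·(cos 4.0708 − cos 1.5708) = -3.8504

(4.0497, -3.8504, 4.0708)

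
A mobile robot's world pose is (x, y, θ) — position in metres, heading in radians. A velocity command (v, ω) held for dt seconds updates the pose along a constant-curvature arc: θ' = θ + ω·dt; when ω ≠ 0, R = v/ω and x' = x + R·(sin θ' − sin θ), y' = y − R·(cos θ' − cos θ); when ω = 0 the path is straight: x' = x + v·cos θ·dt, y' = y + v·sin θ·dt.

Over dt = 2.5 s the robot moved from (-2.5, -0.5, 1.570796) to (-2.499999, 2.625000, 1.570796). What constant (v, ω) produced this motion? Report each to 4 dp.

v = 1.2500, ω = 0.0000

Δθ = 1.570796 − 1.570796 = 0.000000
ω = Δθ/dt = 0.000000/2.5 = 0.0000
ω = 0 → v = (Δx·cos θ + Δy·sin θ)/dt = 1.2500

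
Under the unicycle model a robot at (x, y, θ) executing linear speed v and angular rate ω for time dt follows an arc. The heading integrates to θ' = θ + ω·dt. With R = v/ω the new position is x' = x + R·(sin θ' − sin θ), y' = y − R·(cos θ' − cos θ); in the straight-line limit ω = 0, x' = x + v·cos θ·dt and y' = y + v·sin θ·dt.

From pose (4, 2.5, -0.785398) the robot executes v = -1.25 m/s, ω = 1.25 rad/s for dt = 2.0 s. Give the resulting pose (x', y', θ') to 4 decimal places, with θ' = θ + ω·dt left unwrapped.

(2.3032, 1.6496, 1.7146)

θ' = -0.7854 + 1.25·2.0 = 1.7146
R = v/ω = -1.25/1.25 = -1.0000
x' = 4 + -1.0000·(sin 1.7146 − sin -0.7854) = 2.3032
y' = 2.5 − -1.0000·(cos 1.7146 − cos -0.7854) = 1.6496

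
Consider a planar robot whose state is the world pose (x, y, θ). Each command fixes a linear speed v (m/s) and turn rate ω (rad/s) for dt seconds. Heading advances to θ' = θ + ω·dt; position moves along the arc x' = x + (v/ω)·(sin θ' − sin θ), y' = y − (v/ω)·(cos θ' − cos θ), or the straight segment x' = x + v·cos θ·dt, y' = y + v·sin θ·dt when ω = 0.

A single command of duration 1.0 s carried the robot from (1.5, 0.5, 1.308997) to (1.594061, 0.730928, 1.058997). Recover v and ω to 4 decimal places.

Δθ = 1.058997 − 1.308997 = -0.250000
ω = Δθ/dt = -0.250000/1.0 = -0.2500
R = −Δy/(cos θ' − cos θ) = -1.0000
v = R·ω = -1.0000·-0.2500 = 0.2500

v = 0.2500, ω = -0.2500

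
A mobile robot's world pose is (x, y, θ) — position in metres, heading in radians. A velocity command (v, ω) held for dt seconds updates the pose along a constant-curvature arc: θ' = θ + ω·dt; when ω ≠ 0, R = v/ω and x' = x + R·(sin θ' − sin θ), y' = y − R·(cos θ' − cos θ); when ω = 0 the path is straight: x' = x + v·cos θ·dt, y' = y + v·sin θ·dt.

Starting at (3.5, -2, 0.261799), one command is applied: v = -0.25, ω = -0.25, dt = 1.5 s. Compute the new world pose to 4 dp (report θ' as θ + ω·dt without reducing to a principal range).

(3.1282, -2.0277, -0.1132)

θ' = 0.2618 + -0.25·1.5 = -0.1132
R = v/ω = -0.25/-0.25 = 1.0000
x' = 3.5 + 1.0000·(sin -0.1132 − sin 0.2618) = 3.1282
y' = -2 − 1.0000·(cos -0.1132 − cos 0.2618) = -2.0277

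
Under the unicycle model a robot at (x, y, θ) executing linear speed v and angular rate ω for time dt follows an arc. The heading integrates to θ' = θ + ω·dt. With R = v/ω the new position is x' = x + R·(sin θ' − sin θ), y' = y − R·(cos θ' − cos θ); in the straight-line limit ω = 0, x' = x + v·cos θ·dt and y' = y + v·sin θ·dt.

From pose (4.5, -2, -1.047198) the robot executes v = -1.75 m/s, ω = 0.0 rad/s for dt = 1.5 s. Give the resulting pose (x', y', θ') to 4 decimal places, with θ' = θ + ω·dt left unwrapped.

θ' = -1.0472 + 0.0·1.5 = -1.0472
ω = 0 → straight: x' = 4.5 + -1.75·cos(-1.0472)·1.5 = 3.1875
y' = -2 + -1.75·sin(-1.0472)·1.5 = 0.2733

(3.1875, 0.2733, -1.0472)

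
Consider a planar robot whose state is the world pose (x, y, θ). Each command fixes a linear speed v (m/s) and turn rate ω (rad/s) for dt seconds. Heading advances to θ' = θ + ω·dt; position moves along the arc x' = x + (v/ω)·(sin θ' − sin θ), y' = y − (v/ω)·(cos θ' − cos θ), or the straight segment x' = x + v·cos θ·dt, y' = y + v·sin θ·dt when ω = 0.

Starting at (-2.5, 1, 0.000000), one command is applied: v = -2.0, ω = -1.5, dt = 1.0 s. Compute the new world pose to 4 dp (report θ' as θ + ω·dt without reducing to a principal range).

(-3.8300, 2.2390, -1.5000)

θ' = 0.0000 + -1.5·1.0 = -1.5000
R = v/ω = -2.0/-1.5 = 1.3333
x' = -2.5 + 1.3333·(sin -1.5000 − sin 0.0000) = -3.8300
y' = 1 − 1.3333·(cos -1.5000 − cos 0.0000) = 2.2390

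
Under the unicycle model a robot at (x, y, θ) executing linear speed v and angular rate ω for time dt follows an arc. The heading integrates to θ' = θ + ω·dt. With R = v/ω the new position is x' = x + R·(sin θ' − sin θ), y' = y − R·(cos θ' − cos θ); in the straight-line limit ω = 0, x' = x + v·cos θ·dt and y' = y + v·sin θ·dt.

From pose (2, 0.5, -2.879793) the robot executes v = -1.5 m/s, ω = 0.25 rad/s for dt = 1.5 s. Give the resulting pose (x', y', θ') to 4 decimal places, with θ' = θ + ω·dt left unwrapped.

(4.0148, 1.4715, -2.5048)

θ' = -2.8798 + 0.25·1.5 = -2.5048
R = v/ω = -1.5/0.25 = -6.0000
x' = 2 + -6.0000·(sin -2.5048 − sin -2.8798) = 4.0148
y' = 0.5 − -6.0000·(cos -2.5048 − cos -2.8798) = 1.4715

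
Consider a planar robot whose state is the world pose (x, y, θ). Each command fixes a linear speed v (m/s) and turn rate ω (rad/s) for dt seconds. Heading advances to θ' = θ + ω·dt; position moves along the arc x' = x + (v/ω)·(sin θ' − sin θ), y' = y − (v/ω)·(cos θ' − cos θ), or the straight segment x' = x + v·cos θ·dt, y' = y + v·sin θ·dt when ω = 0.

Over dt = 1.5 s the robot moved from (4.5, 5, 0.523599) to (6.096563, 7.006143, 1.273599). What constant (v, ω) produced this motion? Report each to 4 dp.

Δθ = 1.273599 − 0.523599 = 0.750000
ω = Δθ/dt = 0.750000/1.5 = 0.5000
R = −Δy/(cos θ' − cos θ) = 3.5000
v = R·ω = 3.5000·0.5000 = 1.7500

v = 1.7500, ω = 0.5000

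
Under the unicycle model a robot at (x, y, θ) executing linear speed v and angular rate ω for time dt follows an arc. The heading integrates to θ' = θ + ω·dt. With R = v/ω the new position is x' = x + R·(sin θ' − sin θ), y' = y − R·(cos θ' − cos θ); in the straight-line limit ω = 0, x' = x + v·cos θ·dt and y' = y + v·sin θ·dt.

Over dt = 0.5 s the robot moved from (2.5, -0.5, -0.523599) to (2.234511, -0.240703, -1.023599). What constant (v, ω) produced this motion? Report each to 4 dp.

v = -0.7500, ω = -1.0000

Δθ = -1.023599 − -0.523599 = -0.500000
ω = Δθ/dt = -0.500000/0.5 = -1.0000
R = Δx/(sin θ' − sin θ) = 0.7500
v = R·ω = 0.7500·-1.0000 = -0.7500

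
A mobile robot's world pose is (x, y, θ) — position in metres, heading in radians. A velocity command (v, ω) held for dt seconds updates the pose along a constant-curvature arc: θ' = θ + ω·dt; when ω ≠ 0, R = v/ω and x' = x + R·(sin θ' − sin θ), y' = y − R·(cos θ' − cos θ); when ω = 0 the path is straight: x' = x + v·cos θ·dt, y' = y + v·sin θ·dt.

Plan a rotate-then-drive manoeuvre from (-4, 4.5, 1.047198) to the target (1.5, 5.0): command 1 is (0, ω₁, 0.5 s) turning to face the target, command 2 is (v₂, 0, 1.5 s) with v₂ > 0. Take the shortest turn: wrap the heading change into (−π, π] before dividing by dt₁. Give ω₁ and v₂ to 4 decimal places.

heading to target = atan2(5−4.5, 1.5−-4) = 0.0907
Δθ = wrap(0.0907 − 1.0472) = -0.9565; ω₁ = Δθ/dt₁ = -1.9131
distance = √((1.5−-4)² + (5−4.5)²) = 5.5227; v₂ = distance/dt₂ = 3.6818

ω₁ = -1.9131, v₂ = 3.6818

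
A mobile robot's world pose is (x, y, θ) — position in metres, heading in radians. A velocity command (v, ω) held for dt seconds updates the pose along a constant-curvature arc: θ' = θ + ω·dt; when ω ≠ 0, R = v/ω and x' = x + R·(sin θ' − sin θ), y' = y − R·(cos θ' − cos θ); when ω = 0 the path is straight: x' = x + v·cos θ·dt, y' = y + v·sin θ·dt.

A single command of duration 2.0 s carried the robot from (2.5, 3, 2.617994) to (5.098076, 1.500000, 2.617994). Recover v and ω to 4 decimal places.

v = -1.5000, ω = 0.0000

Δθ = 2.617994 − 2.617994 = 0.000000
ω = Δθ/dt = 0.000000/2.0 = 0.0000
ω = 0 → v = (Δx·cos θ + Δy·sin θ)/dt = -1.5000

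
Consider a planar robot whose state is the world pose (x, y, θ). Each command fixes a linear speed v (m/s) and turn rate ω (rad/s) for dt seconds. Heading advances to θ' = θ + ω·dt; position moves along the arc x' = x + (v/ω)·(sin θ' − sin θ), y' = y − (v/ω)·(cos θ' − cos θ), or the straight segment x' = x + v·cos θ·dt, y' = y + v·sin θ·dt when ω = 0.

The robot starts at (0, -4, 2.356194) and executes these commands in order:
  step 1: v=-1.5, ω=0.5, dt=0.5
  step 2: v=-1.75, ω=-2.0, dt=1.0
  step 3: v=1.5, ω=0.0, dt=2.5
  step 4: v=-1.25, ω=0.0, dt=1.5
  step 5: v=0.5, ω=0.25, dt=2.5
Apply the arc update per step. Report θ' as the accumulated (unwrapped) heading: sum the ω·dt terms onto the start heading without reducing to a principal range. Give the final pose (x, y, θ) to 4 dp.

(2.9301, -3.8848, 1.2312)

step 1: θ'=2.6062 (R=-3.0000) → pose (0.5908, -4.4589, 2.6062)
step 2: θ'=0.6062 (R=0.8750) → pose (0.6429, -5.9305, 0.6062)
step 3: θ'=0.6062 (straight) → pose (3.7247, -3.7940, 0.6062)
step 4: θ'=0.6062 (straight) → pose (2.1838, -4.8623, 0.6062)
step 5: θ'=1.2312 (R=2.0000) → pose (2.9301, -3.8848, 1.2312)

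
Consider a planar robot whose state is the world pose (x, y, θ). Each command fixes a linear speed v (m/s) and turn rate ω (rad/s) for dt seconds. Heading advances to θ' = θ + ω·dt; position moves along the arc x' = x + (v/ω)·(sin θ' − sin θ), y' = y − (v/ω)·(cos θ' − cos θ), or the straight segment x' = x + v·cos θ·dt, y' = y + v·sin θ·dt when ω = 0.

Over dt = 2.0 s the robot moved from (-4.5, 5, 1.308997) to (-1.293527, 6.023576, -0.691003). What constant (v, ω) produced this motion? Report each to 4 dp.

Δθ = -0.691003 − 1.308997 = -2.000000
ω = Δθ/dt = -2.000000/2.0 = -1.0000
R = Δx/(sin θ' − sin θ) = -2.0000
v = R·ω = -2.0000·-1.0000 = 2.0000

v = 2.0000, ω = -1.0000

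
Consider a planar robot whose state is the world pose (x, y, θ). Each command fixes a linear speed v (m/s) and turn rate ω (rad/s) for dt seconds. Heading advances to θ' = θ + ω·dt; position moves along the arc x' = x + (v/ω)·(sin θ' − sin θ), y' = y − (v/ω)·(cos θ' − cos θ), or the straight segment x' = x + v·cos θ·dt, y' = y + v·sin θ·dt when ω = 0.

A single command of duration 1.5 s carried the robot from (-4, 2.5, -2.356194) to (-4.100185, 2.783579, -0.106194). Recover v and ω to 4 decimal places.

v = -0.2500, ω = 1.5000

Δθ = -0.106194 − -2.356194 = 2.250000
ω = Δθ/dt = 2.250000/1.5 = 1.5000
R = −Δy/(cos θ' − cos θ) = -0.1667
v = R·ω = -0.1667·1.5000 = -0.2500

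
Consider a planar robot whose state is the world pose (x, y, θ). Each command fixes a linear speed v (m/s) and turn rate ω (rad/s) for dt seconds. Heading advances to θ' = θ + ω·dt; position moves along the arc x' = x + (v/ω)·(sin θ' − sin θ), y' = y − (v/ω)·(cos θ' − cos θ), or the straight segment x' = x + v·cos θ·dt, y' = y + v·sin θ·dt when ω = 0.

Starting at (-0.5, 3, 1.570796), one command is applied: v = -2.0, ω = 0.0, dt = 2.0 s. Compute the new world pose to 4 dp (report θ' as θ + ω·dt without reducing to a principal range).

θ' = 1.5708 + 0.0·2.0 = 1.5708
ω = 0 → straight: x' = -0.5 + -2.0·cos(1.5708)·2.0 = -0.5000
y' = 3 + -2.0·sin(1.5708)·2.0 = -1.0000

(-0.5000, -1.0000, 1.5708)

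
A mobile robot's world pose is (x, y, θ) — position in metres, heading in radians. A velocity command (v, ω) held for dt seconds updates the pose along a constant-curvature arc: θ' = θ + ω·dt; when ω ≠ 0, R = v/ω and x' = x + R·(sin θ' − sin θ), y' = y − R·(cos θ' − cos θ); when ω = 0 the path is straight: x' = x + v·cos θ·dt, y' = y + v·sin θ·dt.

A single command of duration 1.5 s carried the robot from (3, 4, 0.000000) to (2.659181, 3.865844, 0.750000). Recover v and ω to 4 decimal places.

Δθ = 0.750000 − 0.000000 = 0.750000
ω = Δθ/dt = 0.750000/1.5 = 0.5000
R = Δx/(sin θ' − sin θ) = -0.5000
v = R·ω = -0.5000·0.5000 = -0.2500

v = -0.2500, ω = 0.5000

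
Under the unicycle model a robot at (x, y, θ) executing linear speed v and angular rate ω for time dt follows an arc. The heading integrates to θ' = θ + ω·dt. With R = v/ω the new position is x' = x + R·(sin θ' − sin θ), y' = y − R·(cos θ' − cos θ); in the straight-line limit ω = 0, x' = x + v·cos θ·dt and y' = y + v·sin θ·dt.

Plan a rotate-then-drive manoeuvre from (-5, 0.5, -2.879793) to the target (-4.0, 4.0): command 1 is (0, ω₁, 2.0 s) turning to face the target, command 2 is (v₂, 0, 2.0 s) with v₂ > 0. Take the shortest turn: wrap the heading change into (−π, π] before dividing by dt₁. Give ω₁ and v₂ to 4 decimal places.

ω₁ = -1.0554, v₂ = 1.8200

heading to target = atan2(4−0.5, -4−-5) = 1.2925
Δθ = wrap(1.2925 − -2.8798) = -2.1109; ω₁ = Δθ/dt₁ = -1.0554
distance = √((-4−-5)² + (4−0.5)²) = 3.6401; v₂ = distance/dt₂ = 1.8200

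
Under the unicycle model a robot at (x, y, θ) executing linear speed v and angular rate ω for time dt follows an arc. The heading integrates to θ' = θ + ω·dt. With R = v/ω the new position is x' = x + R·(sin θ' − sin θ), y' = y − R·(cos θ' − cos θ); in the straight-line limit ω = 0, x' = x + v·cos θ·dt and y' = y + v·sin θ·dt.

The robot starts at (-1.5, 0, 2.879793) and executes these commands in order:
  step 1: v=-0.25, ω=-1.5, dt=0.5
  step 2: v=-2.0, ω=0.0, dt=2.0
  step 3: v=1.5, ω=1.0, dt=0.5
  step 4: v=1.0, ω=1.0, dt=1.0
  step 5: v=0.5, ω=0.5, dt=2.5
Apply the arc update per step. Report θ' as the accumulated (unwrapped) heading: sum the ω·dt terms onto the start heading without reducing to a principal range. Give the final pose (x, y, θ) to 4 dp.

step 1: θ'=2.1298 (R=0.1667) → pose (-1.4018, -0.0726, 2.1298)
step 2: θ'=2.1298 (straight) → pose (0.7195, -3.4637, 2.1298)
step 3: θ'=2.6298 (R=1.5000) → pose (0.1824, -2.9515, 2.6298)
step 4: θ'=3.6298 (R=1.0000) → pose (-0.7763, -2.9401, 3.6298)
step 5: θ'=4.8798 (R=1.0000) → pose (-1.2933, -3.9899, 4.8798)

(-1.2933, -3.9899, 4.8798)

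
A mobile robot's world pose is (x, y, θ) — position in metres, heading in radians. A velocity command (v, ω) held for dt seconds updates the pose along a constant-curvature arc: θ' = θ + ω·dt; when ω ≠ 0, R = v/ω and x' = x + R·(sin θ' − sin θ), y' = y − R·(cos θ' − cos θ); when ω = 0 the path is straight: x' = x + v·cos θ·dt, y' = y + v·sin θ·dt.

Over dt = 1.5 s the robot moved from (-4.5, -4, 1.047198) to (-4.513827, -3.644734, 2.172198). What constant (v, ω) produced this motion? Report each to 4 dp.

v = 0.2500, ω = 0.7500

Δθ = 2.172198 − 1.047198 = 1.125000
ω = Δθ/dt = 1.125000/1.5 = 0.7500
R = −Δy/(cos θ' − cos θ) = 0.3333
v = R·ω = 0.3333·0.7500 = 0.2500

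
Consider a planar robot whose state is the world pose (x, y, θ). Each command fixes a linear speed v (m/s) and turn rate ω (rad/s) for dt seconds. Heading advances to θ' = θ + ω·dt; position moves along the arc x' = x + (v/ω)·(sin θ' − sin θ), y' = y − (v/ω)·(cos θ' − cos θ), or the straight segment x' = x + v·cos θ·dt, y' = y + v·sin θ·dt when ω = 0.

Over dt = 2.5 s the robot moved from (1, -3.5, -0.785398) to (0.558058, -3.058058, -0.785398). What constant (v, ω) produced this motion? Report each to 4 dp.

v = -0.2500, ω = 0.0000

Δθ = -0.785398 − -0.785398 = 0.000000
ω = Δθ/dt = 0.000000/2.5 = 0.0000
ω = 0 → v = (Δx·cos θ + Δy·sin θ)/dt = -0.2500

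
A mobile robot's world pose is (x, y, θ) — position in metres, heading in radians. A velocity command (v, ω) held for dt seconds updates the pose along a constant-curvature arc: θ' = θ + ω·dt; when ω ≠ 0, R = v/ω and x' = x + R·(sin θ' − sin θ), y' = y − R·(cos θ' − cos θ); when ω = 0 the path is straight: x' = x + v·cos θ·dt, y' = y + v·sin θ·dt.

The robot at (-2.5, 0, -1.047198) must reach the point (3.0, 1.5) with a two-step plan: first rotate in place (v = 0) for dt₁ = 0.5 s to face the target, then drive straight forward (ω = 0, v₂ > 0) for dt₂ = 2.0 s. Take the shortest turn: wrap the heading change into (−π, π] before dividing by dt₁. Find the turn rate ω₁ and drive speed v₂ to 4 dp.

ω₁ = 2.6269, v₂ = 2.8504

heading to target = atan2(1.5−0, 3−-2.5) = 0.2663
Δθ = wrap(0.2663 − -1.0472) = 1.3135; ω₁ = Δθ/dt₁ = 2.6269
distance = √((3−-2.5)² + (1.5−0)²) = 5.7009; v₂ = distance/dt₂ = 2.8504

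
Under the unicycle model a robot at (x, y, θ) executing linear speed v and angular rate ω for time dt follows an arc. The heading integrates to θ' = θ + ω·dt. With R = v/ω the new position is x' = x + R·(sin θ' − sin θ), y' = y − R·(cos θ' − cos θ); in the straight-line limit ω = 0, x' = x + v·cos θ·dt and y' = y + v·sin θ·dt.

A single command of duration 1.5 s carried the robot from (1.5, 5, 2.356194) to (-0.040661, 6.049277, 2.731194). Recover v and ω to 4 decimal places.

Δθ = 2.731194 − 2.356194 = 0.375000
ω = Δθ/dt = 0.375000/1.5 = 0.2500
R = Δx/(sin θ' − sin θ) = 5.0000
v = R·ω = 5.0000·0.2500 = 1.2500

v = 1.2500, ω = 0.2500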